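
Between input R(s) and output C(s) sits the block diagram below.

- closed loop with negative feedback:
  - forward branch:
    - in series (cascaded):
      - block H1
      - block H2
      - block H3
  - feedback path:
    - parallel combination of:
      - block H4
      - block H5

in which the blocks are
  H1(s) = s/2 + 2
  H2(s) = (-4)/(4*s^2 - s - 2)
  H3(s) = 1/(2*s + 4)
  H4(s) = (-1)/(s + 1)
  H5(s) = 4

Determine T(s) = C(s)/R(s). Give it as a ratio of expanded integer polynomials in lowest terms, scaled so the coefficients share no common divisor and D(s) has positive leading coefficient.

First reduce the diagram to T(s).

Step 1 - cascade H1, H2, H3: (-s - 4)/(4*s^3 + 7*s^2 - 4*s - 4)
Step 2 - add H4, H5 (parallel): (4*s + 3)/(s + 1)
Step 3 - feedback reduction of (H1*H2*H3), (H4+H5): this yields T(s), and no further normalization is needed

Answer: (-s^2 - 5*s - 4)/(4*s^4 + 11*s^3 - s^2 - 27*s - 16)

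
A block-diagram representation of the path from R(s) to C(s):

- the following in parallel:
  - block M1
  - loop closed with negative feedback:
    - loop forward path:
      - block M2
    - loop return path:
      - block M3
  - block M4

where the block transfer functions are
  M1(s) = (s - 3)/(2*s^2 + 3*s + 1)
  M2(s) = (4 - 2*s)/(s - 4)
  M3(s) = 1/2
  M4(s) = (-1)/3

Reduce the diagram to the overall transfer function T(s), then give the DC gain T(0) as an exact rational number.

[1] reduce the feedback loop with forward M2 and return M3 -> s - 2
[2] sum the parallel branches M1, [M2/(1+M2*M3)], M4 -> (6*s^3 - 5*s^2 - 15*s - 16)/(6*s^2 + 9*s + 3)
DC gain: substitute s = 0 into T(s) from step 2: T(0) = -16/3.

Hence the answer: -16/3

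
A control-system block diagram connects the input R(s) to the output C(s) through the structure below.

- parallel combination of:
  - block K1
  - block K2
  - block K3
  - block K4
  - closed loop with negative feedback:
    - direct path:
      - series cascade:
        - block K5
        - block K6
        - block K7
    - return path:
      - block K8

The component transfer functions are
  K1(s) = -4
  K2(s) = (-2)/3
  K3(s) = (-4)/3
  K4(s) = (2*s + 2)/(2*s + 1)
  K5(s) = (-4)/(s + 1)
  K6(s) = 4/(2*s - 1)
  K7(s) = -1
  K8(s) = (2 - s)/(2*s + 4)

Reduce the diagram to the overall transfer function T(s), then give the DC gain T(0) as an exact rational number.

The answer is -12/7.

Reasoning:
1. series reduction of K5, K6, K7, giving 16/(2*s^2 + s - 1)
2. collapse the loop ((K5*K6*K7) forward, K8 return), giving (16*s + 32)/(2*s^3 + 5*s^2 - 7*s + 14)
3. reduce the parallel group K1, K2, K3, K4, [(K5*K6*K7)/(1+(K5*K6*K7)*K8)], giving (-20*s^4 - 58*s^3 + 82*s^2 - 32*s - 24)/(4*s^4 + 12*s^3 - 9*s^2 + 21*s + 14)
The step-3 result is T(s). Setting s = 0: T(0) = -24/14 = -12/7.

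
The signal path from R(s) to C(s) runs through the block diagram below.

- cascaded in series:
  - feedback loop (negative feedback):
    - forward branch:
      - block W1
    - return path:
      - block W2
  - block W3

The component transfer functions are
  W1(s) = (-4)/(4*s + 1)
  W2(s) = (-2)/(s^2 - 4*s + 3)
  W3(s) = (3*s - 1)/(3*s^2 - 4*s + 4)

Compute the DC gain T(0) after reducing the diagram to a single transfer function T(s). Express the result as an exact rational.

Step 1 - reduce the feedback loop with forward W1 and return W2 = (-4*s^2 + 16*s - 12)/(4*s^3 - 15*s^2 + 8*s + 11)
Step 2 - cascade [W1/(1+W1*W2)], W3 = (-12*s^3 + 52*s^2 - 52*s + 12)/(12*s^5 - 61*s^4 + 100*s^3 - 59*s^2 - 12*s + 44)
DC gain: substitute s = 0 into T(s) from step 2: T(0) = 12/44 = 3/11.

Answer: 3/11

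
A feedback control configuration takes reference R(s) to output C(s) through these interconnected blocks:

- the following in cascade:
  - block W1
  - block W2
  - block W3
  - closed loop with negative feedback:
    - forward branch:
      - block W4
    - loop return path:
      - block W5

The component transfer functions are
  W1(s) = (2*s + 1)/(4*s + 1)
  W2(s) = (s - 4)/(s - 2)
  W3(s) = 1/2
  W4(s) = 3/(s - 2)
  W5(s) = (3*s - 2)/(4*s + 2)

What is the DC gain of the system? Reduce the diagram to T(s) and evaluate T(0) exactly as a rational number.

Reducing step by step:

(1) collapse the loop (W4 forward, W5 return), giving (12*s + 6)/(4*s^2 + 3*s - 10)
(2) cascade W1, W2, W3, [W4/(1+W4*W5)], giving (12*s^3 - 36*s^2 - 45*s - 12)/(16*s^4 - 16*s^3 - 69*s^2 + 64*s + 20)
That last expression is T(s); at s = 0 only the constant terms survive, so T(0) = -12/20 = -3/5.

Answer: -3/5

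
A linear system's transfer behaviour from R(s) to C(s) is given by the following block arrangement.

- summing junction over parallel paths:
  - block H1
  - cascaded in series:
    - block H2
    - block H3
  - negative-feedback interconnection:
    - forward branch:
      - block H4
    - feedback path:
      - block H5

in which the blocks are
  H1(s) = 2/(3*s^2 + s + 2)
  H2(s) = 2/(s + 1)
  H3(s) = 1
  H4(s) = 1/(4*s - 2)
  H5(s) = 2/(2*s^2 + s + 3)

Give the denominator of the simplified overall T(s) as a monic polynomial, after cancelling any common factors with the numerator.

[1] reduce the series chain H2, H3 gives 2/(s + 1)
[2] close the feedback loop around H4, H5 gives (2*s^2 + s + 3)/(8*s^3 + 10*s - 4)
[3] combine H1, (H2*H3), [H4/(1+H4*H5)] in parallel gives (54*s^5 + 43*s^4 + 127*s^3 + 35*s^2 + 55*s - 18)/(24*s^6 + 32*s^5 + 54*s^4 + 44*s^3 + 14*s^2 + 8*s - 8)
That last expression is T(s), already simplified. Scaling its denominator by 1/24 (the reciprocal of the leading coefficient) yields the monic denominator.

Answer: s^6 + 4*s^5/3 + 9*s^4/4 + 11*s^3/6 + 7*s^2/12 + s/3 - 1/3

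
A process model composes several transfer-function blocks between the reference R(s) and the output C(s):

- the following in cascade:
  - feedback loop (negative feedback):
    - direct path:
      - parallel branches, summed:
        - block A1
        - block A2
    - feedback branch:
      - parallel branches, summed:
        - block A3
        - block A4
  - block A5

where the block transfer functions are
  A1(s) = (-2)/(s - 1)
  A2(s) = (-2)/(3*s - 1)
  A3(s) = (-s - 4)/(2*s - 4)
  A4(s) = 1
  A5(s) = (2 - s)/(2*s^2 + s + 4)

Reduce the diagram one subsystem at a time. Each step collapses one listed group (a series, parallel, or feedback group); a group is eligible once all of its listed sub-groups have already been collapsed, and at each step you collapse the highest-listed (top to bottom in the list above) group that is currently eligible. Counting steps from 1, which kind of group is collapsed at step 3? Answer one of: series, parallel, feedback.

Answer: feedback

Working:
1. parallel reduction of A1, A2
2. sum the parallel branches A3, A4
3. close the feedback loop around (A1+A2), (A3+A4)
4. series reduction of [(A1+A2)/(1+(A1+A2)*(A3+A4))], A5
Step 3: feedback.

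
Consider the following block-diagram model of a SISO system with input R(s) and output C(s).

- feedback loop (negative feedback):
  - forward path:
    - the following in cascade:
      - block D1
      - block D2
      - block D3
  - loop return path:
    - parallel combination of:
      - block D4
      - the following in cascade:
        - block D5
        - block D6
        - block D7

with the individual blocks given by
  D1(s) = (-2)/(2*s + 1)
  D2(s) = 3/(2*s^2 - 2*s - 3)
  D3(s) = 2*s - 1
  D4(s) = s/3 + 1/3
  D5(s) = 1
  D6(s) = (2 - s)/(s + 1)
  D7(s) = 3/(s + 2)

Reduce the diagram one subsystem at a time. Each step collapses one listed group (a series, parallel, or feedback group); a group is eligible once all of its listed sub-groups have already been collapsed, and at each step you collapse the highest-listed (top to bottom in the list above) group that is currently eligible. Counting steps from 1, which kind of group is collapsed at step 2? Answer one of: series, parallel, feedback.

(1) series reduction of D1, D2, D3
(2) cascade D5, D6, D7
(3) reduce the parallel group D4, (D5*D6*D7)
(4) reduce the feedback loop with forward (D1*D2*D3) and return (D4+(D5*D6*D7))
So the answer for step 2 is series.

Final answer: series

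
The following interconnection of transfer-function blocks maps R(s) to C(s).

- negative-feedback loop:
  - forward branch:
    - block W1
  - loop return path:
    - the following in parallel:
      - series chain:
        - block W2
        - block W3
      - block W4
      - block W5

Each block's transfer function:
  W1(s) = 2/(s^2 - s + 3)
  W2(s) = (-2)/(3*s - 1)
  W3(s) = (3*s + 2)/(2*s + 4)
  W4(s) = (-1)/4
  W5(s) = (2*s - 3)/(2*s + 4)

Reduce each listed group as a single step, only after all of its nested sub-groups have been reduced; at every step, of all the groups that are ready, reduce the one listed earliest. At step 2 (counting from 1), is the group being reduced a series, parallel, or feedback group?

The answer is parallel.

Reasoning:
(1) series reduction of W2, W3
(2) parallel reduction of (W2*W3), W4, W5
(3) close the feedback loop around W1, ((W2*W3)+W4+W5)
Step 2: parallel.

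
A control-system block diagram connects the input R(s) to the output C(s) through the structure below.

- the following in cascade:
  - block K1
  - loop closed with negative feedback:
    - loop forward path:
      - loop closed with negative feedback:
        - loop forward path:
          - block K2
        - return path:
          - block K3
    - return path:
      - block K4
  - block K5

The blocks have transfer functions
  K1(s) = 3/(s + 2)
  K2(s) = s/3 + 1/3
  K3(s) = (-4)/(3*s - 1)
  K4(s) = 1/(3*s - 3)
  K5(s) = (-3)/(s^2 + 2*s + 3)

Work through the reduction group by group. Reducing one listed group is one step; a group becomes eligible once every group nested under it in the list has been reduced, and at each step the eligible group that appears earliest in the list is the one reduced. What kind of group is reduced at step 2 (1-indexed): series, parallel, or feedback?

(1) reduce the feedback loop with forward K2 and return K3
(2) reduce the feedback loop with forward [K2/(1+K2*K3)] and return K4
(3) series reduction of K1, [[K2/(1+K2*K3)]/(1+[K2/(1+K2*K3)]*K4)], K5
The group at step 2 is a feedback group.

Hence the answer: feedback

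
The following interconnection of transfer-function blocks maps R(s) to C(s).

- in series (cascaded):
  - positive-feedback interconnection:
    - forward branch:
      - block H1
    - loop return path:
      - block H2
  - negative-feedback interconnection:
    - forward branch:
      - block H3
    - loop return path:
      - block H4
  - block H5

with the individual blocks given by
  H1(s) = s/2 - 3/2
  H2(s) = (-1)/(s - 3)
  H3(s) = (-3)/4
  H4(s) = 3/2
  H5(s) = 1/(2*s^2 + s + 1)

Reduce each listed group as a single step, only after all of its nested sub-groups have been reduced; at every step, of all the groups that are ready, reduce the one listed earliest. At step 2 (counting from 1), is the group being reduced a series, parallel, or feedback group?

1. feedback reduction of H1, H2
2. feedback reduction of H3, H4
3. combine [H1/(1-H1*H2)], [H3/(1+H3*H4)], H5 in series
At step 2 the group reduced is feedback.

Therefore the answer is feedback.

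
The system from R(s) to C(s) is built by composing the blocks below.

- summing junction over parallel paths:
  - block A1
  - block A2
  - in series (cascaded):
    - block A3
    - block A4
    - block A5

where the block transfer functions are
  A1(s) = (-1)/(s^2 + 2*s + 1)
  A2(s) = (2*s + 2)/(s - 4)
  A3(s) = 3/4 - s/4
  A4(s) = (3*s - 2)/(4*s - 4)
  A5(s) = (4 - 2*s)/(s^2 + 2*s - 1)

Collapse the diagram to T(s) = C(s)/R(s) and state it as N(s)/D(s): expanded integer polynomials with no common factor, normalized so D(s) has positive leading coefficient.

Reducing step by step:

[1] combine A3, A4, A5 in series gives (3*s^3 - 17*s^2 + 28*s - 12)/(8*s^3 + 8*s^2 - 24*s + 8)
[2] reduce the parallel group A1, A2, (A3*A4*A5), which is the overall transfer function T(s) = C(s)/R(s) in lowest terms

Answer: (19*s^6 + 41*s^5 + 81*s^4 - s^3 - 128*s^2 - 132*s + 96)/(8*s^6 - 8*s^5 - 96*s^4 - 32*s^3 + 120*s^2 + 40*s - 32)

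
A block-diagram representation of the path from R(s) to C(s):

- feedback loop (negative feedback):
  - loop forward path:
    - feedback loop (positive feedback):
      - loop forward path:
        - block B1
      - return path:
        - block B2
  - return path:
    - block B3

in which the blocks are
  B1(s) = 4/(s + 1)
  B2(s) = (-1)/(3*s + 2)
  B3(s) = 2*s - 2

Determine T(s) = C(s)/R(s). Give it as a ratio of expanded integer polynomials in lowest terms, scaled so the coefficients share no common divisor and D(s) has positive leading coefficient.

Reducing step by step:

Step 1 - apply the feedback formula to B1, B2 -> (12*s + 8)/(3*s^2 + 5*s + 6)
Step 2 - close the feedback loop around [B1/(1-B1*B2)], B3: this yields T(s), and no further normalization is needed

Answer: (12*s + 8)/(27*s^2 - 3*s - 10)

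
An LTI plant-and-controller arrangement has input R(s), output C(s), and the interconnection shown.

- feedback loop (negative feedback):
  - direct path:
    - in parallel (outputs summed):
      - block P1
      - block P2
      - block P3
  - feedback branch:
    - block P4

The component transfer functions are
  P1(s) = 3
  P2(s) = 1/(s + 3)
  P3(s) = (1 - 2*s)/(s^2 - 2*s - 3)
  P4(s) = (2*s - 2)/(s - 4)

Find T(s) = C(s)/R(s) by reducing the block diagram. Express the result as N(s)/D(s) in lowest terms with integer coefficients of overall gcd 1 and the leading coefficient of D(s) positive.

The answer is (3*s^4 - 10*s^3 - 42*s^2 + 109*s + 108)/(7*s^4 - 5*s^3 - 85*s^2 + 41*s + 90).

Reasoning:
1. add P1, P2, P3 (parallel), giving (3*s^3 + 2*s^2 - 34*s - 27)/(s^3 + s^2 - 9*s - 9)
2. reduce the feedback loop with forward (P1+P2+P3) and return P4 - this is the overall T(s), already in the required normalized form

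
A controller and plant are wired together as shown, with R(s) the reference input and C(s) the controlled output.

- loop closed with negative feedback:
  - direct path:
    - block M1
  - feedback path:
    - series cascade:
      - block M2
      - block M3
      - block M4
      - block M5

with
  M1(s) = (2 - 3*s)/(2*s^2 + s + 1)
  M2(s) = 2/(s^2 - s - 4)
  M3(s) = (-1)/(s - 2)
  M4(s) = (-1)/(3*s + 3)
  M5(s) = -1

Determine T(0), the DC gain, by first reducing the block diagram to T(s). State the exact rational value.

Answer: 12/5

Working:
1. combine M2, M3, M4, M5 in series = (-2)/(3*s^4 - 6*s^3 - 15*s^2 + 18*s + 24)
2. feedback reduction of M1, (M2*M3*M4*M5) = (-9*s^5 + 24*s^4 + 33*s^3 - 84*s^2 - 36*s + 48)/(6*s^6 - 9*s^5 - 33*s^4 + 15*s^3 + 51*s^2 + 48*s + 20)
That last expression is T(s); at s = 0 only the constant terms survive, so T(0) = 48/20 = 12/5.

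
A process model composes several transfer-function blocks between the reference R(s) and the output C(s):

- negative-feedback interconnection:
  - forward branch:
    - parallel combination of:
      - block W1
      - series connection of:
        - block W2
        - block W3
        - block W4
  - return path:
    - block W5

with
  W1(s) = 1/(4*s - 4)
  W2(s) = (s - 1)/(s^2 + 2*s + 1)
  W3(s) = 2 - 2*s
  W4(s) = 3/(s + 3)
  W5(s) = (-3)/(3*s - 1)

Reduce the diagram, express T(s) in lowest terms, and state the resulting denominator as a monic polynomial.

[1] multiply W2, W3, W4 (series) -> (-6*s^2 + 12*s - 6)/(s^3 + 5*s^2 + 7*s + 3)
[2] sum the parallel branches W1, (W2*W3*W4) -> (-23*s^3 + 77*s^2 - 65*s + 27)/(4*s^4 + 16*s^3 + 8*s^2 - 16*s - 12)
[3] reduce the feedback loop with forward (W1+(W2*W3*W4)) and return W5 -> (-69*s^4 + 254*s^3 - 272*s^2 + 146*s - 27)/(12*s^5 + 44*s^4 + 77*s^3 - 287*s^2 + 175*s - 69)
T(s) is the step-3 result (common factors already cancelled). Leading coefficient of the denominator: 12. Divide through by 12 for the monic polynomial.

Answer: s^5 + 11*s^4/3 + 77*s^3/12 - 287*s^2/12 + 175*s/12 - 23/4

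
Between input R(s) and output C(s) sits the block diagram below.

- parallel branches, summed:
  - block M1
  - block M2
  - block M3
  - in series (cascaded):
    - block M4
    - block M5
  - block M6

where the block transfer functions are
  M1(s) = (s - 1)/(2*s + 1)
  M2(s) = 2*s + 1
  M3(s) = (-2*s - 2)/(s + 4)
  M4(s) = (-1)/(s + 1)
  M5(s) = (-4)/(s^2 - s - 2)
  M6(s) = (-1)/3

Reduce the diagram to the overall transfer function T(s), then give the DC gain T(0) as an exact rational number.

The answer is -17/6.

Reasoning:
1. multiply M4, M5 (series) = 4/(s^3 - 3*s - 2)
2. sum the parallel branches M1, M2, M3, (M4*M5), M6 = (12*s^6 + 49*s^5 - 3*s^4 - 181*s^3 - 173*s^2 + 72*s + 68)/(6*s^5 + 27*s^4 - 6*s^3 - 93*s^2 - 90*s - 24)
The step-2 result is T(s). Setting s = 0: T(0) = 68/(-24) = -17/6.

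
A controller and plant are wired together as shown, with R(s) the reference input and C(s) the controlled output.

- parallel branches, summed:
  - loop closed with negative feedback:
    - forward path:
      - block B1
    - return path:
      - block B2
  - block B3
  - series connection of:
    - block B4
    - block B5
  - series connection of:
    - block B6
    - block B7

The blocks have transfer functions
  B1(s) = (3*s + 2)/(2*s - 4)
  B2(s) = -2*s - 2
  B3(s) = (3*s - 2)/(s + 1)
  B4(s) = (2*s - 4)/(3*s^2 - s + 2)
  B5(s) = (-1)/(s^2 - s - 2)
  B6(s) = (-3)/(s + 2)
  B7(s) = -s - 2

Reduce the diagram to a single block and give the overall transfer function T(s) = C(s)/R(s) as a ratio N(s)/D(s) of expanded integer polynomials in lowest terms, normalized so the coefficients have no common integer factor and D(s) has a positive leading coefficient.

Step 1: reduce the feedback loop with forward B1 and return B2 gives (-3*s - 2)/(6*s^2 + 8*s + 8)
Step 2: multiply B4, B5 (series) gives (-2)/(3*s^3 + 2*s^2 + s + 2)
Step 3: combine B6, B7 in series gives 3
Step 4: reduce the parallel group [B1/(1+B1*B2)], B3, (B4*B5), (B6*B7): this yields T(s), and no further normalization is needed

Hence the answer: (108*s^5 + 117*s^4 + 174*s^3 + 57*s^2 + 80*s - 4)/(18*s^5 + 36*s^4 + 46*s^3 + 36*s^2 + 24*s + 16)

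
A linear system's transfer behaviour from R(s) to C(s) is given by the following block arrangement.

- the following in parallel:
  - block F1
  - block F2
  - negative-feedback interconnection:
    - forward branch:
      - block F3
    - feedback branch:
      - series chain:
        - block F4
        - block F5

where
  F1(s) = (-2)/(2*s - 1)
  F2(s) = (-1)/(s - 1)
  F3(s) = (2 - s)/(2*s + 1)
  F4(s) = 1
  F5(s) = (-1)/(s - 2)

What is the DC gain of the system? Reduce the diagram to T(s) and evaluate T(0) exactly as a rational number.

First reduce the diagram to T(s).

Step 1 - series reduction of F4, F5 = (-1)/(s - 2)
Step 2 - reduce the feedback loop with forward F3 and return (F4*F5) = (2 - s)/(2*s + 2)
Step 3 - add F1, F2, [F3/(1+F3*(F4*F5))] (parallel) = (-2*s^3 - s^2 - 9*s + 8)/(4*s^3 - 2*s^2 - 4*s + 2)
Step 3 gives the overall T(s). Then T(0) = 8/2 = 4.

Answer: 4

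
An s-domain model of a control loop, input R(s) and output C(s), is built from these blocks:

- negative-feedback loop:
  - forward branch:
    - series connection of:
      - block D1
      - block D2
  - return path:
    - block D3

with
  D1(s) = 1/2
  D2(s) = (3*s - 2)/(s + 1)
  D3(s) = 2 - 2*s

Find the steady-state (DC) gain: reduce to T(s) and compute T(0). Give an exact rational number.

Step 1: reduce the series chain D1, D2 -> (3*s - 2)/(2*s + 2)
Step 2: feedback reduction of (D1*D2), D3 -> (2 - 3*s)/(6*s^2 - 12*s + 2)
That last expression is T(s); at s = 0 only the constant terms survive, so T(0) = 2/2 = 1.

Therefore the answer is 1.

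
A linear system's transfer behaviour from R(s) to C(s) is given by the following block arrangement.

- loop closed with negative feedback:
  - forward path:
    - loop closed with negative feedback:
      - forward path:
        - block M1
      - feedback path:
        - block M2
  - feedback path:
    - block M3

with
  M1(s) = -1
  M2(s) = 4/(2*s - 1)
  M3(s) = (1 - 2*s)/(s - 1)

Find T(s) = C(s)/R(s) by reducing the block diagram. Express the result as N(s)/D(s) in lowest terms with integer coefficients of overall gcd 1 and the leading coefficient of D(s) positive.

Step 1: collapse the loop (M1 forward, M2 return), giving (1 - 2*s)/(2*s - 5)
Step 2: collapse the loop ([M1/(1+M1*M2)] forward, M3 return): this yields T(s), and no further normalization is needed

Hence the answer: (-2*s^2 + 3*s - 1)/(6*s^2 - 11*s + 6)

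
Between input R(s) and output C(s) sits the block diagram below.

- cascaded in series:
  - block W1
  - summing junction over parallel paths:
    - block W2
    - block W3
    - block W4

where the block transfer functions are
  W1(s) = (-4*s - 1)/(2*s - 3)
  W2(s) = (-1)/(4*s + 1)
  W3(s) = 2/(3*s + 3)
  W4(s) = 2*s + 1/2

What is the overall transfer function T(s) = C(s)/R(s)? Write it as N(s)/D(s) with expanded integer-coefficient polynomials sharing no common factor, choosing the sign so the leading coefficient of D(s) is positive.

Answer: (-48*s^3 - 72*s^2 - 37*s - 1)/(12*s^2 - 6*s - 18)

Working:
(1) reduce the parallel group W2, W3, W4 = (48*s^3 + 72*s^2 + 37*s + 1)/(24*s^2 + 30*s + 6)
(2) cascade W1, (W2+W3+W4): this yields T(s), and no further normalization is needed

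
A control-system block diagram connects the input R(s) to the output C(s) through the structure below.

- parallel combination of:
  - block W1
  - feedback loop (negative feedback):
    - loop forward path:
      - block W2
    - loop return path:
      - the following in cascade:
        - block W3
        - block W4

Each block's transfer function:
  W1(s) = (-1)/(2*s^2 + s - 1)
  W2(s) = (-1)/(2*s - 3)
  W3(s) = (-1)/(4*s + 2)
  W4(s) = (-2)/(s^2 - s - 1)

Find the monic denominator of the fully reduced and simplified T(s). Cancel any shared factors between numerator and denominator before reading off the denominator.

Reducing step by step:

Step 1: reduce the series chain W3, W4 gives 1/(2*s^3 - s^2 - 3*s - 1)
Step 2: apply the feedback formula to W2, (W3*W4) gives (-2*s^3 + s^2 + 3*s + 1)/(4*s^4 - 8*s^3 - 3*s^2 + 7*s + 2)
Step 3: sum the parallel branches W1, [W2/(1+W2*(W3*W4))] gives (-4*s^5 - 4*s^4 + 17*s^3 + 7*s^2 - 9*s - 3)/(8*s^6 - 12*s^5 - 18*s^4 + 19*s^3 + 14*s^2 - 5*s - 2)
That last expression is T(s), already simplified. Scaling its denominator by 1/8 (the reciprocal of the leading coefficient) yields the monic denominator.

Answer: s^6 - 3*s^5/2 - 9*s^4/4 + 19*s^3/8 + 7*s^2/4 - 5*s/8 - 1/4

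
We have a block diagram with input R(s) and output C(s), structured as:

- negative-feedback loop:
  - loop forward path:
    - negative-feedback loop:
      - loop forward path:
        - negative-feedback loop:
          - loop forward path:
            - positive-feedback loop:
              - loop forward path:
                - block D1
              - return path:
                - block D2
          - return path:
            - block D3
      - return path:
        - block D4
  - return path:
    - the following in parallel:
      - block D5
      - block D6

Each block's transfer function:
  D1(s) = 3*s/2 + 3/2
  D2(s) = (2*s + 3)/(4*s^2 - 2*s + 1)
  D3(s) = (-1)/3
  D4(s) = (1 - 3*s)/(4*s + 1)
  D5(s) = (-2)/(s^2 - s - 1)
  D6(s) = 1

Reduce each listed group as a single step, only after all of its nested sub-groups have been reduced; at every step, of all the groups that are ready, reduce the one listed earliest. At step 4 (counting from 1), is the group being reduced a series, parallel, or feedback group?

Answer: parallel

Working:
1. feedback reduction of D1, D2
2. feedback reduction of [D1/(1-D1*D2)], D3
3. feedback reduction of [[D1/(1-D1*D2)]/(1+[D1/(1-D1*D2)]*D3)], D4
4. parallel reduction of D5, D6
5. apply the feedback formula to [[[D1/(1-D1*D2)]/(1+[D1/(1-D1*D2)]*D3)]/(1+[[D1/(1-D1*D2)]/(1+[D1/(1-D1*D2)]*D3)]*D4)], (D5+D6)
At step 4 the group reduced is parallel.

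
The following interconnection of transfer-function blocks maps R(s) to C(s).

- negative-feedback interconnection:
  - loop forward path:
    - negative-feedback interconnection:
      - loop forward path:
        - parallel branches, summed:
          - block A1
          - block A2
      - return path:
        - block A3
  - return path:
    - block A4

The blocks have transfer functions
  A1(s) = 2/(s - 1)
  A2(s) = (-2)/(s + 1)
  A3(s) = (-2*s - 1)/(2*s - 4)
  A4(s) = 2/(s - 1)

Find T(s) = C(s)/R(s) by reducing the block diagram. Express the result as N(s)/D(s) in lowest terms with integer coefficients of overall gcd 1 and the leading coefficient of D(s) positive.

(1) reduce the parallel group A1, A2, giving 4/(s^2 - 1)
(2) feedback reduction of (A1+A2), A3, giving (4*s - 8)/(s^3 - 2*s^2 - 5*s)
(3) apply the feedback formula to [(A1+A2)/(1+(A1+A2)*A3)], A4: this yields T(s), and no further normalization is needed

Hence the answer: (4*s^2 - 12*s + 8)/(s^4 - 3*s^3 - 3*s^2 + 13*s - 16)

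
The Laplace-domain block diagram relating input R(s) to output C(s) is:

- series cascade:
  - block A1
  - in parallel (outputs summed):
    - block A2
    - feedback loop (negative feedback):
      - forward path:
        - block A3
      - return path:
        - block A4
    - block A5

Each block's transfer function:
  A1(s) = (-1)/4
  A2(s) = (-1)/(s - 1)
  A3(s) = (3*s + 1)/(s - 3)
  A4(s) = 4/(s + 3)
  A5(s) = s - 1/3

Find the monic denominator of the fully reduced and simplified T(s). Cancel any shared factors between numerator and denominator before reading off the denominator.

Answer: s^3 + 11*s^2 - 17*s + 5

Working:
(1) close the feedback loop around A3, A4 = (3*s^2 + 10*s + 3)/(s^2 + 12*s - 5)
(2) add A2, [A3/(1+A3*A4)], A5 (parallel) = (3*s^4 + 41*s^3 - 44*s^2 - 25*s + 1)/(3*s^3 + 33*s^2 - 51*s + 15)
(3) reduce the series chain A1, (A2+[A3/(1+A3*A4)]+A5) = (-3*s^4 - 41*s^3 + 44*s^2 + 25*s - 1)/(12*s^3 + 132*s^2 - 204*s + 60)
That last expression is T(s), already simplified. Scaling its denominator by 1/12 (the reciprocal of the leading coefficient) yields the monic denominator.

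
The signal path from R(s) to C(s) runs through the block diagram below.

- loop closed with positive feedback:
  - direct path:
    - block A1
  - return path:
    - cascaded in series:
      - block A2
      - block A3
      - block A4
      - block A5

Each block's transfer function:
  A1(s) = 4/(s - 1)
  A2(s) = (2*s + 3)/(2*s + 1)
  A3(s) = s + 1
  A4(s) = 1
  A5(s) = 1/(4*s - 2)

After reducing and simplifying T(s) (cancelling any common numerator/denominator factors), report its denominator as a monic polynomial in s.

[1] combine A2, A3, A4, A5 in series, giving (2*s^2 + 5*s + 3)/(8*s^2 - 2)
[2] reduce the feedback loop with forward A1 and return (A2*A3*A4*A5), giving (16*s^2 - 4)/(4*s^3 - 8*s^2 - 11*s - 5)
T(s) is the step-2 result (common factors already cancelled). Leading coefficient of the denominator: 4. Divide through by 4 for the monic polynomial.

Final answer: s^3 - 2*s^2 - 11*s/4 - 5/4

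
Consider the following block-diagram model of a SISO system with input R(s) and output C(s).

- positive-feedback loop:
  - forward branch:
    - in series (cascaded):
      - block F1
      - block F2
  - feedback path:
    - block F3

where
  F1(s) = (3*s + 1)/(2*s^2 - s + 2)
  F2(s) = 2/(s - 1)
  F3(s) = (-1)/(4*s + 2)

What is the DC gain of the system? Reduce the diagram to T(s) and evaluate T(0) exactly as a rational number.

Step 1. cascade F1, F2 = (6*s + 2)/(2*s^3 - 3*s^2 + 3*s - 2)
Step 2. close the feedback loop around (F1*F2), F3 = (12*s^2 + 10*s + 2)/(4*s^4 - 4*s^3 + 3*s^2 + 2*s - 1)
Step 2 gives the overall T(s). Then T(0) = 2/(-1) = -2.

Final answer: -2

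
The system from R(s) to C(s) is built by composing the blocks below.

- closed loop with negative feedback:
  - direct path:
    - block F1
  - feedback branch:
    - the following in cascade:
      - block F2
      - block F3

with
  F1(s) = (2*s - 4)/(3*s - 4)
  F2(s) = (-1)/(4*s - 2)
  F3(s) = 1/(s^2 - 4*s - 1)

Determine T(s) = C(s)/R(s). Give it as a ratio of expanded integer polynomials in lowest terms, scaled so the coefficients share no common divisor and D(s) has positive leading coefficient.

First reduce the diagram to T(s).

Step 1 - reduce the series chain F2, F3 gives (-1)/(4*s^3 - 18*s^2 + 4*s + 2)
Step 2 - close the feedback loop around F1, (F2*F3); the result is T(s) itself (integer coefficients, no common factor, positive leading denominator coefficient)

Answer: (4*s^4 - 26*s^3 + 40*s^2 - 6*s - 4)/(6*s^4 - 35*s^3 + 42*s^2 - 6*s - 2)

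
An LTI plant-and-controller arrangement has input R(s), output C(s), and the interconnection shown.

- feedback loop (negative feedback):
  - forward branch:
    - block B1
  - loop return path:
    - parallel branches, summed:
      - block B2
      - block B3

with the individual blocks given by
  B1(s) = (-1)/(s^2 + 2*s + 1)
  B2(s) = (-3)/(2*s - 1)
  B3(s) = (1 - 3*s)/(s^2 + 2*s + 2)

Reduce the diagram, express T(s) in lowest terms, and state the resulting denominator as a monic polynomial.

(1) combine B2, B3 in parallel = (-9*s^2 - s - 7)/(2*s^3 + 3*s^2 + 2*s - 2)
(2) feedback reduction of B1, (B2+B3) = (-2*s^3 - 3*s^2 - 2*s + 2)/(2*s^5 + 7*s^4 + 10*s^3 + 14*s^2 - s + 5)
That last expression is T(s), already simplified. Scaling its denominator by 1/2 (the reciprocal of the leading coefficient) yields the monic denominator.

Answer: s^5 + 7*s^4/2 + 5*s^3 + 7*s^2 - s/2 + 5/2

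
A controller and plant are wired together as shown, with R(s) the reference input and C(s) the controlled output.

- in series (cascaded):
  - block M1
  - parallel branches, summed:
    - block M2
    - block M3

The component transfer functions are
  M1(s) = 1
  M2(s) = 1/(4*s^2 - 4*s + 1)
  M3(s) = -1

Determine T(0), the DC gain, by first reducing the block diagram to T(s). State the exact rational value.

Step 1. combine M2, M3 in parallel gives (-4*s^2 + 4*s)/(4*s^2 - 4*s + 1)
Step 2. multiply M1, (M2+M3) (series) gives (-4*s^2 + 4*s)/(4*s^2 - 4*s + 1)
The step-2 result is T(s). Setting s = 0: T(0) = 0/1 = 0.

Final answer: 0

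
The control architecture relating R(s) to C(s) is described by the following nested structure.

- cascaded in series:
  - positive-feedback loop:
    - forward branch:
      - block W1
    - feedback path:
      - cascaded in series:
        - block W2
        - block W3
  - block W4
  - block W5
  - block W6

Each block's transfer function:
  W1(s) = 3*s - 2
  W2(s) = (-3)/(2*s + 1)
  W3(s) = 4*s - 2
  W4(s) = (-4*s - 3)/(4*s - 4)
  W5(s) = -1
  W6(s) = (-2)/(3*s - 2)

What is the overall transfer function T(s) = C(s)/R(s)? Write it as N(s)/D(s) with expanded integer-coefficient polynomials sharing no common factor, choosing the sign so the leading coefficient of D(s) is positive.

The answer is (-8*s^2 - 10*s - 3)/(72*s^3 - 152*s^2 + 106*s - 26).

Reasoning:
Step 1. reduce the series chain W2, W3 gives (6 - 12*s)/(2*s + 1)
Step 2. feedback reduction of W1, (W2*W3) gives (6*s^2 - s - 2)/(36*s^2 - 40*s + 13)
Step 3. reduce the series chain [W1/(1-W1*(W2*W3))], W4, W5, W6; the result is T(s) itself (integer coefficients, no common factor, positive leading denominator coefficient)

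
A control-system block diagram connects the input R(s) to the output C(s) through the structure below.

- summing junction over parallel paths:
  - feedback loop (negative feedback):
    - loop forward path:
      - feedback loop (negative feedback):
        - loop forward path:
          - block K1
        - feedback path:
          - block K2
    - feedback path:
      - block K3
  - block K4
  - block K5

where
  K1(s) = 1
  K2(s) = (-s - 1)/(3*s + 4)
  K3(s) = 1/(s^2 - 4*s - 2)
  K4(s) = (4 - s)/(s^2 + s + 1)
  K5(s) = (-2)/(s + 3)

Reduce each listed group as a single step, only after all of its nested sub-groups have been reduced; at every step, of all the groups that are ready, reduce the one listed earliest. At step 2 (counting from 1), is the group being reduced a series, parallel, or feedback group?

The answer is feedback.

Reasoning:
Step 1: feedback reduction of K1, K2
Step 2: feedback reduction of [K1/(1+K1*K2)], K3
Step 3: combine [[K1/(1+K1*K2)]/(1+[K1/(1+K1*K2)]*K3)], K4, K5 in parallel
Step 2 collapses a feedback group.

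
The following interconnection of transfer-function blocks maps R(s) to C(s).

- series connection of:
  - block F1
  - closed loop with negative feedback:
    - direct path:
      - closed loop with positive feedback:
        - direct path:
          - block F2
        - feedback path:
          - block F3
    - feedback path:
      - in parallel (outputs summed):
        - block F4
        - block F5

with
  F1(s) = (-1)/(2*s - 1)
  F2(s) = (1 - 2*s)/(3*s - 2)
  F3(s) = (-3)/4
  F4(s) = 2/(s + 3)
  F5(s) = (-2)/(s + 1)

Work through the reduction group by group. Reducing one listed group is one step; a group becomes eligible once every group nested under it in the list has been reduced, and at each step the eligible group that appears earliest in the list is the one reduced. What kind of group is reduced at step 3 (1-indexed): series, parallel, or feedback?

(1) collapse the loop (F2 forward, F3 return)
(2) sum the parallel branches F4, F5
(3) close the feedback loop around [F2/(1-F2*F3)], (F4+F5)
(4) reduce the series chain F1, [[F2/(1-F2*F3)]/(1+[F2/(1-F2*F3)]*(F4+F5))]
So the answer for step 3 is feedback.

Therefore the answer is feedback.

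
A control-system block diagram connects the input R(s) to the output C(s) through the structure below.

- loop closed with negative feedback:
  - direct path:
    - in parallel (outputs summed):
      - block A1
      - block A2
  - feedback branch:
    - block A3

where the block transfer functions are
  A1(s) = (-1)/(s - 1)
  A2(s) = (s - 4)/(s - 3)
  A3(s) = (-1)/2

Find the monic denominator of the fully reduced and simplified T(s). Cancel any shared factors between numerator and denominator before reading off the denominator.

The answer is s^2 - 2*s - 1.

Reasoning:
Step 1. add A1, A2 (parallel): (s^2 - 6*s + 7)/(s^2 - 4*s + 3)
Step 2. reduce the feedback loop with forward (A1+A2) and return A3: (2*s^2 - 12*s + 14)/(s^2 - 2*s - 1)
T(s) is the step-2 result (common factors already cancelled). Leading coefficient of the denominator: 1, so no rescaling is needed.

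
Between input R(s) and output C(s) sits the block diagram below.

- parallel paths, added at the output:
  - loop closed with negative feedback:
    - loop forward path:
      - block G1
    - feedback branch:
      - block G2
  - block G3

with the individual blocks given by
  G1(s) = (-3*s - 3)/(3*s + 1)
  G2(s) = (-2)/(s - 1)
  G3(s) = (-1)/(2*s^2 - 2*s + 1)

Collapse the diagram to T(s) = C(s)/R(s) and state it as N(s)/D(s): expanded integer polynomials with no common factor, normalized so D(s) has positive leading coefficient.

The answer is (-6*s^4 + 6*s^3 - 10*s - 2)/(6*s^4 + 2*s^3 + 5*s^2 - 6*s + 5).

Reasoning:
(1) reduce the feedback loop with forward G1 and return G2: (3 - 3*s^2)/(3*s^2 + 4*s + 5)
(2) combine [G1/(1+G1*G2)], G3 in parallel; the result is T(s) itself (integer coefficients, no common factor, positive leading denominator coefficient)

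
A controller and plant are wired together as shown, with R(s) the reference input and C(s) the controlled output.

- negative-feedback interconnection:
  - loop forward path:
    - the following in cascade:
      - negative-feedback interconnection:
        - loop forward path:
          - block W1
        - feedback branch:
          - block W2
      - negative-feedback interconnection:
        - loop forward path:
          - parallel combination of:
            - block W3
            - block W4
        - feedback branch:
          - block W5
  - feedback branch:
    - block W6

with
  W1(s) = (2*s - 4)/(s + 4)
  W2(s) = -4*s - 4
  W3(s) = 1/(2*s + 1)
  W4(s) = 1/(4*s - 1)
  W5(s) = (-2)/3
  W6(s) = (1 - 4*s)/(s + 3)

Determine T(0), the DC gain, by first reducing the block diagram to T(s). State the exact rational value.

Step 1 - collapse the loop (W1 forward, W2 return) = (4 - 2*s)/(8*s^2 - 9*s - 20)
Step 2 - combine W3, W4 in parallel = (6*s)/(8*s^2 + 2*s - 1)
Step 3 - apply the feedback formula to (W3+W4), W5 = (6*s)/(8*s^2 - 2*s - 1)
Step 4 - cascade [W1/(1+W1*W2)], [(W3+W4)/(1+(W3+W4)*W5)] = (-12*s^2 + 24*s)/(64*s^4 - 88*s^3 - 150*s^2 + 49*s + 20)
Step 5 - close the feedback loop around ([W1/(1+W1*W2)]*[(W3+W4)/(1+(W3+W4)*W5)]), W6 = (-12*s^3 - 12*s^2 + 72*s)/(64*s^5 + 104*s^4 - 366*s^3 - 509*s^2 + 191*s + 60)
That last expression is T(s); at s = 0 only the constant terms survive, so T(0) = 0/60 = 0.

Hence the answer: 0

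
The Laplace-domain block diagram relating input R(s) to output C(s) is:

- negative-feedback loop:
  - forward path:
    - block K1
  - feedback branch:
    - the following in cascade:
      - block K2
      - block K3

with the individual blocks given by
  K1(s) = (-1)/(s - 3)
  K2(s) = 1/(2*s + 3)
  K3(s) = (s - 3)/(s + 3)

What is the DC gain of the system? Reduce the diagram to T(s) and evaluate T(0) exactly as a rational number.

1. combine K2, K3 in series = (s - 3)/(2*s^2 + 9*s + 9)
2. reduce the feedback loop with forward K1 and return (K2*K3) = (-2*s^2 - 9*s - 9)/(2*s^3 + 3*s^2 - 19*s - 24)
The step-2 result is T(s). Setting s = 0: T(0) = -9/(-24) = 3/8.

Hence the answer: 3/8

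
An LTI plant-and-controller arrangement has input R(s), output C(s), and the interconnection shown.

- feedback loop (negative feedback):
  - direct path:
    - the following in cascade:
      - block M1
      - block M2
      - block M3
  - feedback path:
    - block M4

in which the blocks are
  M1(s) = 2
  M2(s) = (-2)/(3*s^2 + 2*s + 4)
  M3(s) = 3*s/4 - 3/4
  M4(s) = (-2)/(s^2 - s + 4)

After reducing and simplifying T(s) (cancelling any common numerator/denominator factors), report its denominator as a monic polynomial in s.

Reducing step by step:

(1) cascade M1, M2, M3 -> (3 - 3*s)/(3*s^2 + 2*s + 4)
(2) apply the feedback formula to (M1*M2*M3), M4 -> (-3*s^3 + 6*s^2 - 15*s + 12)/(3*s^4 - s^3 + 14*s^2 + 10*s + 10)
No further cancellation is possible in the step-2 result, so that is T(s). Its denominator becomes monic after dividing by the leading coefficient 3.

Answer: s^4 - s^3/3 + 14*s^2/3 + 10*s/3 + 10/3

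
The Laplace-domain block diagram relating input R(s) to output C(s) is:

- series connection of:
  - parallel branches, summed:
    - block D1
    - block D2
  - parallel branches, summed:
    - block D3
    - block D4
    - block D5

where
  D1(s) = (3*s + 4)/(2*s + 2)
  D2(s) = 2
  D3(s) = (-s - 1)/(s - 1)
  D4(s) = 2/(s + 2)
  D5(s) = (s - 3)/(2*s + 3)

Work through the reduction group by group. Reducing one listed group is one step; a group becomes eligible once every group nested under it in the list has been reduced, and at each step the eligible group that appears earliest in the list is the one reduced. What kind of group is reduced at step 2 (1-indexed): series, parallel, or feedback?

1. add D1, D2 (parallel)
2. reduce the parallel group D3, D4, D5
3. series reduction of (D1+D2), (D3+D4+D5)
Step 2: parallel.

Final answer: parallel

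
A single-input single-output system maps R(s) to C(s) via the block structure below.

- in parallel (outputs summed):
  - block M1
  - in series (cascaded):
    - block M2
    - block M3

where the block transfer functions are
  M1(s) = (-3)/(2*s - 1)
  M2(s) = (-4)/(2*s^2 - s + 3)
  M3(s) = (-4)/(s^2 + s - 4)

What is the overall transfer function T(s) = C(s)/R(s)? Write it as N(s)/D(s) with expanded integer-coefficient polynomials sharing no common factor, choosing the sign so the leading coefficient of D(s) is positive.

Step 1 - series reduction of M2, M3, giving 16/(2*s^4 + s^3 - 6*s^2 + 7*s - 12)
Step 2 - reduce the parallel group M1, (M2*M3); the result is T(s) itself (integer coefficients, no common factor, positive leading denominator coefficient)

Final answer: (-6*s^4 - 3*s^3 + 18*s^2 + 11*s + 20)/(4*s^5 - 13*s^3 + 20*s^2 - 31*s + 12)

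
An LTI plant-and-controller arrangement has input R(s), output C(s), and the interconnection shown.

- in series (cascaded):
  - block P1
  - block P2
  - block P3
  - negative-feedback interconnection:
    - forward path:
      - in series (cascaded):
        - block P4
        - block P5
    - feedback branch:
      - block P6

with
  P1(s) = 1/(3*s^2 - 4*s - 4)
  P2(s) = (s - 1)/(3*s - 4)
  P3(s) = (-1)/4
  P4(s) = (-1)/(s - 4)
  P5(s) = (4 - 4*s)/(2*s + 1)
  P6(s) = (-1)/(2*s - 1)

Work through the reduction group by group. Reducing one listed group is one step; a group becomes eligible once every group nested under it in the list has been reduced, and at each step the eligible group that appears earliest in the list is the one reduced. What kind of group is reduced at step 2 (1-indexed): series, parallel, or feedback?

Answer: feedback

Working:
Step 1: cascade P4, P5
Step 2: reduce the feedback loop with forward (P4*P5) and return P6
Step 3: series reduction of P1, P2, P3, [(P4*P5)/(1+(P4*P5)*P6)]
At step 2 the group reduced is feedback.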